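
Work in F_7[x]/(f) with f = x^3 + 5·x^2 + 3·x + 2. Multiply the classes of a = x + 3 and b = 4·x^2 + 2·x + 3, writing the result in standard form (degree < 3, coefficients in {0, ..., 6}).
a · b ≡ x^2 + 4·x + 1 (mod f(x))

Multiply as integer polynomials: a · b = 4·x^3 + 14·x^2 + 9·x + 9. Reducing coefficients mod 7: a · b ≡ 4·x^3 + 2·x + 2. Now divide by f(x) = x^3 + 5·x^2 + 3·x + 2 in F_7[x], eliminating the leading term at each step:
  leading term 4·x^3: subtract (4)·f(x) = 4·x^3 + 6·x^2 + 5·x + 1, leaving x^2 + 4·x + 1 (coefficients mod 7)
The degree is now < 3, so this is the remainder. Hence a · b ≡ x^2 + 4·x + 1 in F_7[x]/(f).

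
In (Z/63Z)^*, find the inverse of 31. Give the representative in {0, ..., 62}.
31^(−1) ≡ 61 (mod 63)

Apply the extended Euclidean algorithm to (63, 31), tracking rows (r, s, t) with s·63 + t·31 = r. Each division r_prev = q·r_cur + r_new produces the new row as (previous row) − q·(current row):
  row A: (63, 1, 0)   [1·63 + 0·31 = 63]
  row B: (31, 0, 1)   [0·63 + 1·31 = 31]
  63 = 2·31 + 1   → row C = row A − 2·row B = (1, 1, −2)   [check: 1·63 − 2·31 = 1]
  31 = 31·1 + 0   → remainder 0, stop. gcd = 1 (last nonzero row C).
The gcd is 1, so 31 is invertible mod 63. The last nonzero row gives 1·63 − 2·31 = 1, so t = −2. So 31^(−1) ≡ −2 ≡ 61 (mod 63). Verify: 31 · 61 = 1891 ≡ 1 (mod 63). ✓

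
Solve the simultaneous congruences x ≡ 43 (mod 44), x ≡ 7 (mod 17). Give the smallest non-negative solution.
The moduli 44, 17 are pairwise coprime, so by the CRT there is a unique solution mod 44·17 = 748.
Solve by successive substitution. Start with x ≡ 43 (mod 44).
  Combine with x ≡ 7 (mod 17): write x = 43 + 44·t and require 43 + 44·t ≡ 7 (mod 17), i.e. 44·t ≡ 7 − 43 ≡ 15 (mod 17). Since 44^(−1) ≡ 12 (mod 17) (44 ≡ 10 (mod 17)), t ≡ 12·15 ≡ 10 (mod 17). So x ≡ 43 + 44·10 = 483 (mod 748).
Unique solution in [0, 748): x = 483.

Final answer: x ≡ 483 (mod 748); the representative in [0, 748) is 483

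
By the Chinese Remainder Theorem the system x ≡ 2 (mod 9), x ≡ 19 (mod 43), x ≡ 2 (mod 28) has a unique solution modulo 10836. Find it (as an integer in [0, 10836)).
x ≡ 8318 (mod 10836); the representative in [0, 10836) is 8318

The moduli 9, 43, 28 are pairwise coprime, so by the CRT there is a unique solution mod 9·43·28 = 10836.
Solve by successive substitution. Start with x ≡ 2 (mod 9).
  Combine with x ≡ 19 (mod 43): write x = 2 + 9·t and require 2 + 9·t ≡ 19 (mod 43), i.e. 9·t ≡ 19 − 2 ≡ 17 (mod 43). Since 9^(−1) ≡ 24 (mod 43), t ≡ 24·17 ≡ 21 (mod 43). So x ≡ 2 + 9·21 = 191 (mod 387).
  Combine with x ≡ 2 (mod 28): write x = 191 + 387·t and require 191 + 387·t ≡ 2 (mod 28), i.e. 387·t ≡ 2 − 191 ≡ 7 (mod 28). Since 387^(−1) ≡ 11 (mod 28) (387 ≡ 23 (mod 28)), t ≡ 11·7 ≡ 21 (mod 28). So x ≡ 191 + 387·21 = 8318 (mod 10836).
Unique solution in [0, 10836): x = 8318.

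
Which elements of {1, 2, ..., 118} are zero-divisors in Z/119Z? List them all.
An element a ∈ Z/119Z (with a ≠ 0) is a zero-divisor iff gcd(a, 119) > 1 (because a is a unit precisely when gcd(a, n) = 1, and in Z/nZ every nonzero, non-unit element is a zero-divisor). Scan a = 1, ..., 118 and keep those with gcd(a, 119) > 1:
  gcd(7, 119) = 7, gcd(14, 119) = 7, gcd(17, 119) = 17, gcd(21, 119) = 7, gcd(28, 119) = 7, gcd(34, 119) = 17, gcd(35, 119) = 7, gcd(42, 119) = 7, gcd(49, 119) = 7, gcd(51, 119) = 17, gcd(56, 119) = 7, gcd(63, 119) = 7, gcd(68, 119) = 17, gcd(70, 119) = 7, gcd(77, 119) = 7, gcd(84, 119) = 7, gcd(85, 119) = 17, gcd(91, 119) = 7, gcd(98, 119) = 7, gcd(102, 119) = 17, gcd(105, 119) = 7, gcd(112, 119) = 7.
All other a ∈ {1, ..., 118} have gcd(a, 119) = 1 and are units. So the nonzero zero-divisors are exactly the 22 values of a appearing in this scan.

Final answer: nonzero zero-divisors of Z/119Z = {7, 14, 17, 21, 28, 34, 35, 42, 49, 51, 56, 63, 68, 70, 77, 84, 85, 91, 98, 102, 105, 112}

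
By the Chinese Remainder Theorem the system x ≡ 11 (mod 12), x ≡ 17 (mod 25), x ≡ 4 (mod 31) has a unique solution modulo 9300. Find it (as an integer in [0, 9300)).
x ≡ 2267 (mod 9300); the representative in [0, 9300) is 2267

The moduli 12, 25, 31 are pairwise coprime, so by the CRT there is a unique solution mod 12·25·31 = 9300.
Solve by successive substitution. Start with x ≡ 11 (mod 12).
  Combine with x ≡ 17 (mod 25): write x = 11 + 12·t and require 11 + 12·t ≡ 17 (mod 25), i.e. 12·t ≡ 17 − 11 ≡ 6 (mod 25). Since 12^(−1) ≡ 23 (mod 25), t ≡ 23·6 ≡ 13 (mod 25). So x ≡ 11 + 12·13 = 167 (mod 300).
  Combine with x ≡ 4 (mod 31): write x = 167 + 300·t and require 167 + 300·t ≡ 4 (mod 31), i.e. 300·t ≡ 4 − 167 ≡ 23 (mod 31). Since 300^(−1) ≡ 3 (mod 31) (300 ≡ 21 (mod 31)), t ≡ 3·23 ≡ 7 (mod 31). So x ≡ 167 + 300·7 = 2267 (mod 9300).
Unique solution in [0, 9300): x = 2267.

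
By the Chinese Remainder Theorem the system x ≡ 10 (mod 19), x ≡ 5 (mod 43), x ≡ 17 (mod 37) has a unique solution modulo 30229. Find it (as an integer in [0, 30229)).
x ≡ 1682 (mod 30229); the representative in [0, 30229) is 1682

The moduli 19, 43, 37 are pairwise coprime, so by the CRT there is a unique solution mod 19·43·37 = 30229.
Solve by successive substitution. Start with x ≡ 10 (mod 19).
  Combine with x ≡ 5 (mod 43): write x = 10 + 19·t and require 10 + 19·t ≡ 5 (mod 43), i.e. 19·t ≡ 5 − 10 ≡ 38 (mod 43). Since 19^(−1) ≡ 34 (mod 43), t ≡ 34·38 ≡ 2 (mod 43). So x ≡ 10 + 19·2 = 48 (mod 817).
  Combine with x ≡ 17 (mod 37): write x = 48 + 817·t and require 48 + 817·t ≡ 17 (mod 37), i.e. 817·t ≡ 17 − 48 ≡ 6 (mod 37). Since 817^(−1) ≡ 25 (mod 37) (817 ≡ 3 (mod 37)), t ≡ 25·6 ≡ 2 (mod 37). So x ≡ 48 + 817·2 = 1682 (mod 30229).
Unique solution in [0, 30229): x = 1682.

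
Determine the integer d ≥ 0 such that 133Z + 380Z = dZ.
In the PID Z, (a, b) is generated by gcd(a, b). Compute gcd(380, 133) with the extended Euclidean algorithm, tracking rows (r, s, t) with s·380 + t·133 = r:
  row A: (380, 1, 0)   [1·380 + 0·133 = 380]
  row B: (133, 0, 1)   [0·380 + 1·133 = 133]
  380 = 2·133 + 114   → row C = row A − 2·row B = (114, 1, −2)   [check: 1·380 − 2·133 = 114]
  133 = 1·114 + 19   → row D = row B − 1·row C = (19, −1, 3)   [check: −1·380 + 3·133 = 19]
  114 = 6·19 + 0   → remainder 0, stop. gcd = 19 (last nonzero row D).
So gcd(133, 380) = 19, with Bézout identity −1·380 + 3·133 = 19. Containment (⊇): the Bézout identity exhibits 19 as an element of (133, 380), giving (19) ⊆ (133, 380). Containment (⊆): since 19 | 133 and 19 | 380 (133 = 19·7, 380 = 19·20), every Z-linear combination of 133 and 380 is divisible by 19, so (133, 380) ⊆ (19). Therefore (133, 380) = (19), d = 19.

Final answer: (133, 380) = (19); d = 19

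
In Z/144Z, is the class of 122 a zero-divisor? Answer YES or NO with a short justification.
YES

gcd(122, 144) = 2 > 1, so 122 is not a unit in Z/144Z. In Z/nZ every nonzero non-unit is a zero-divisor: explicitly, take b = 144/gcd = 72 ≠ 0 (mod 144); then 122·72 = 8784 = 61·144, i.e. 122·72 ≡ 0 (mod 144). So 122 is a zero-divisor.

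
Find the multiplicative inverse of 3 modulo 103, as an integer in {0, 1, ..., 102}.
Apply the extended Euclidean algorithm to (103, 3), tracking rows (r, s, t) with s·103 + t·3 = r. Each division r_prev = q·r_cur + r_new produces the new row as (previous row) − q·(current row):
  row A: (103, 1, 0)   [1·103 + 0·3 = 103]
  row B: (3, 0, 1)   [0·103 + 1·3 = 3]
  103 = 34·3 + 1   → row C = row A − 34·row B = (1, 1, −34)   [check: 1·103 − 34·3 = 1]
  3 = 3·1 + 0   → remainder 0, stop. gcd = 1 (last nonzero row C).
The gcd is 1, so 3 is invertible mod 103. The last nonzero row gives 1·103 − 34·3 = 1, so t = −34. So 3^(−1) ≡ −34 ≡ 69 (mod 103). Verify: 3 · 69 = 207 ≡ 1 (mod 103). ✓

Final answer: 3^(−1) ≡ 69 (mod 103)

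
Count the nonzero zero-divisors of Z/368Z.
In Z/368Z each nonzero element is either a unit (gcd with 368 is 1) or a zero-divisor (gcd > 1). The number of units is φ(368): factorise 368 = 2^4 · 23, so φ(368) = (2^4 − 2^3) · (23 − 1) = 8 · 22 = 176. The nonzero elements number 368 − 1 = 367. Hence the nonzero zero-divisors number 367 − 176 = 191.

Final answer: Z/368Z has 191 nonzero zero-divisors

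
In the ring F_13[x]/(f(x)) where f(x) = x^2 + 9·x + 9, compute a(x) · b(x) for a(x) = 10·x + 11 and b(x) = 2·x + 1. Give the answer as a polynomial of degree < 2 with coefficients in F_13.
Multiply as integer polynomials: a · b = 20·x^2 + 32·x + 11. Reducing coefficients mod 13: a · b ≡ 7·x^2 + 6·x + 11. Now divide by f(x) = x^2 + 9·x + 9 in F_13[x], eliminating the leading term at each step:
  leading term 7·x^2: subtract (7)·f(x) = 7·x^2 + 11·x + 11, leaving 8·x (coefficients mod 13)
The degree is now < 2, so this is the remainder. Hence a · b ≡ 8·x in F_13[x]/(f).

Final answer: a · b ≡ 8·x (mod f(x))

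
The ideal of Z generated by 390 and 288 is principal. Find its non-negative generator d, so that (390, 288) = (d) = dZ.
In the PID Z, (a, b) is generated by gcd(a, b). Compute gcd(390, 288) with the extended Euclidean algorithm, tracking rows (r, s, t) with s·390 + t·288 = r:
  row A: (390, 1, 0)   [1·390 + 0·288 = 390]
  row B: (288, 0, 1)   [0·390 + 1·288 = 288]
  390 = 1·288 + 102   → row C = row A − 1·row B = (102, 1, −1)   [check: 1·390 − 1·288 = 102]
  288 = 2·102 + 84   → row D = row B − 2·row C = (84, −2, 3)   [check: −2·390 + 3·288 = 84]
  102 = 1·84 + 18   → row E = row C − 1·row D = (18, 3, −4)   [check: 3·390 − 4·288 = 18]
  84 = 4·18 + 12   → row F = row D − 4·row E = (12, −14, 19)   [check: −14·390 + 19·288 = 12]
  18 = 1·12 + 6   → row G = row E − 1·row F = (6, 17, −23)   [check: 17·390 − 23·288 = 6]
  12 = 2·6 + 0   → remainder 0, stop. gcd = 6 (last nonzero row G).
So gcd(390, 288) = 6, with Bézout identity 17·390 − 23·288 = 6. Containment (⊇): the Bézout identity exhibits 6 as an element of (390, 288), giving (6) ⊆ (390, 288). Containment (⊆): since 6 | 390 and 6 | 288 (390 = 6·65, 288 = 6·48), every Z-linear combination of 390 and 288 is divisible by 6, so (390, 288) ⊆ (6). Therefore (390, 288) = (6), d = 6.

Final answer: (390, 288) = (6); d = 6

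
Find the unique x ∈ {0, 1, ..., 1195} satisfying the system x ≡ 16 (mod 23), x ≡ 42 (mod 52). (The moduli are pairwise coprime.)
The moduli 23, 52 are pairwise coprime, so by the CRT there is a unique solution mod 23·52 = 1196.
Solve by successive substitution. Start with x ≡ 16 (mod 23).
  Combine with x ≡ 42 (mod 52): write x = 16 + 23·t and require 16 + 23·t ≡ 42 (mod 52), i.e. 23·t ≡ 42 − 16 ≡ 26 (mod 52). Since 23^(−1) ≡ 43 (mod 52), t ≡ 43·26 ≡ 26 (mod 52). So x ≡ 16 + 23·26 = 614 (mod 1196).
Unique solution in [0, 1196): x = 614.

Final answer: x ≡ 614 (mod 1196); the representative in [0, 1196) is 614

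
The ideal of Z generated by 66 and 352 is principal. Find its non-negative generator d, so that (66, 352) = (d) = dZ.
In the PID Z, (a, b) is generated by gcd(a, b). Compute gcd(352, 66) with the extended Euclidean algorithm, tracking rows (r, s, t) with s·352 + t·66 = r:
  row A: (352, 1, 0)   [1·352 + 0·66 = 352]
  row B: (66, 0, 1)   [0·352 + 1·66 = 66]
  352 = 5·66 + 22   → row C = row A − 5·row B = (22, 1, −5)   [check: 1·352 − 5·66 = 22]
  66 = 3·22 + 0   → remainder 0, stop. gcd = 22 (last nonzero row C).
So gcd(66, 352) = 22, with Bézout identity 1·352 − 5·66 = 22. Containment (⊇): the Bézout identity exhibits 22 as an element of (66, 352), giving (22) ⊆ (66, 352). Containment (⊆): since 22 | 66 and 22 | 352 (66 = 22·3, 352 = 22·16), every Z-linear combination of 66 and 352 is divisible by 22, so (66, 352) ⊆ (22). Therefore (66, 352) = (22), d = 22.

Final answer: (66, 352) = (22); d = 22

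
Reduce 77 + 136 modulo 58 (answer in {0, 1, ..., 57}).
Reduce the summands first: 77 ≡ 19, 136 ≡ 20 (mod 58), so 77 + 136 ≡ 19 + 20 (mod 58). 19 + 20 = 39; 39 = 0·58 + 39, so (77 + 136) mod 58 = 39.

Final answer: 39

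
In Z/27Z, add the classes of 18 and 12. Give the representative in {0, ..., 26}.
Both summands are already reduced mod 27. 18 + 12 = 30; 30 = 1·27 + 3, so (18 + 12) mod 27 = 3.

Final answer: 3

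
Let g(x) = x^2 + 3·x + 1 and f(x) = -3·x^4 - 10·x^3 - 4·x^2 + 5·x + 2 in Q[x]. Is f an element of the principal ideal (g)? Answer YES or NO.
YES

In Q[x] the ideal (g) consists of all multiples of g, so f ∈ (g) iff g | f, i.e. iff the remainder of f on division by g is 0. Divide f by g (g is monic, so eliminate the leading term of the running remainder at each step):
  leading term -3·x^4: subtract (-3·x^2)·g(x) = -3·x^4 - 9·x^3 - 3·x^2, leaving -x^3 - x^2 + 5·x + 2
  leading term -x^3: subtract (-x)·g(x) = -x^3 - 3·x^2 - x, leaving 2·x^2 + 6·x + 2
  leading term 2·x^2: subtract (2)·g(x) = 2·x^2 + 6·x + 2, leaving 0
The remainder is 0, so f(x) = g(x) · h(x) with h(x) = -3·x^2 - x + 2. Hence g | f, i.e. f ∈ (g).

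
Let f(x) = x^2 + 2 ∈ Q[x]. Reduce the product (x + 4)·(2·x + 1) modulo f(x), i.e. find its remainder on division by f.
First multiply in Q[x] without reducing: a · b = 2·x^2 + 9·x + 4. Now divide by f(x) = x^2 + 2, eliminating the leading term at each step:
  leading term 2·x^2: subtract (2)·f(x) = 2·x^2 + 4, leaving 9·x
The degree is now < 2, so this is the remainder. Hence a · b ≡ 9·x in Q[x]/(f).

Final answer: a · b ≡ 9·x (mod f(x))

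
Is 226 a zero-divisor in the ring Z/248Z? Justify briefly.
gcd(226, 248) = 2 > 1, so 226 is not a unit in Z/248Z. In Z/nZ every nonzero non-unit is a zero-divisor: explicitly, take b = 248/gcd = 124 ≠ 0 (mod 248); then 226·124 = 28024 = 113·248, i.e. 226·124 ≡ 0 (mod 248). So 226 is a zero-divisor.

Final answer: YES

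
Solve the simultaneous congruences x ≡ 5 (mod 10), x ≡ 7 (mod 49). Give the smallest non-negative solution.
The moduli 10, 49 are pairwise coprime, so by the CRT there is a unique solution mod 10·49 = 490.
Solve by successive substitution. Start with x ≡ 5 (mod 10).
  Combine with x ≡ 7 (mod 49): write x = 5 + 10·t and require 5 + 10·t ≡ 7 (mod 49), i.e. 10·t ≡ 7 − 5 ≡ 2 (mod 49). Since 10^(−1) ≡ 5 (mod 49), t ≡ 5·2 ≡ 10 (mod 49). So x ≡ 5 + 10·10 = 105 (mod 490).
Unique solution in [0, 490): x = 105.

Final answer: x ≡ 105 (mod 490); the representative in [0, 490) is 105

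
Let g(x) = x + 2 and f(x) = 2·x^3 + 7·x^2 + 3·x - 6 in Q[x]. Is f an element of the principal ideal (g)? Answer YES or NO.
In Q[x] the ideal (g) consists of all multiples of g, so f ∈ (g) iff g | f, i.e. iff the remainder of f on division by g is 0. Divide f by g (g is monic, so eliminate the leading term of the running remainder at each step):
  leading term 2·x^3: subtract (2·x^2)·g(x) = 2·x^3 + 4·x^2, leaving 3·x^2 + 3·x - 6
  leading term 3·x^2: subtract (3·x)·g(x) = 3·x^2 + 6·x, leaving -3·x - 6
  leading term -3·x: subtract (-3)·g(x) = -3·x - 6, leaving 0
The remainder is 0, so f(x) = g(x) · h(x) with h(x) = 2·x^2 + 3·x - 3. Hence g | f, i.e. f ∈ (g).

Final answer: YES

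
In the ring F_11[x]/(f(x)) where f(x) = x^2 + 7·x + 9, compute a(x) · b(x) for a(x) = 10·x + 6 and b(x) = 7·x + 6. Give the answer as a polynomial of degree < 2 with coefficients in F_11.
Multiply as integer polynomials: a · b = 70·x^2 + 102·x + 36. Reducing coefficients mod 11: a · b ≡ 4·x^2 + 3·x + 3. Now divide by f(x) = x^2 + 7·x + 9 in F_11[x], eliminating the leading term at each step:
  leading term 4·x^2: subtract (4)·f(x) = 4·x^2 + 6·x + 3, leaving 8·x (coefficients mod 11)
The degree is now < 2, so this is the remainder. Hence a · b ≡ 8·x in F_11[x]/(f).

Final answer: a · b ≡ 8·x (mod f(x))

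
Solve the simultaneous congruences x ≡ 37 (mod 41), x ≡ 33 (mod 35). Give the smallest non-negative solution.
x ≡ 488 (mod 1435); the representative in [0, 1435) is 488

The moduli 41, 35 are pairwise coprime, so by the CRT there is a unique solution mod 41·35 = 1435.
Solve by successive substitution. Start with x ≡ 37 (mod 41).
  Combine with x ≡ 33 (mod 35): write x = 37 + 41·t and require 37 + 41·t ≡ 33 (mod 35), i.e. 41·t ≡ 33 − 37 ≡ 31 (mod 35). Since 41^(−1) ≡ 6 (mod 35) (41 ≡ 6 (mod 35)), t ≡ 6·31 ≡ 11 (mod 35). So x ≡ 37 + 41·11 = 488 (mod 1435).
Unique solution in [0, 1435): x = 488.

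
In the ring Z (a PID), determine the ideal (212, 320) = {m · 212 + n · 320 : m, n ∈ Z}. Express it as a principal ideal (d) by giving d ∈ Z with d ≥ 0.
In the PID Z, (a, b) is generated by gcd(a, b). Compute gcd(320, 212) with the extended Euclidean algorithm, tracking rows (r, s, t) with s·320 + t·212 = r:
  row A: (320, 1, 0)   [1·320 + 0·212 = 320]
  row B: (212, 0, 1)   [0·320 + 1·212 = 212]
  320 = 1·212 + 108   → row C = row A − 1·row B = (108, 1, −1)   [check: 1·320 − 1·212 = 108]
  212 = 1·108 + 104   → row D = row B − 1·row C = (104, −1, 2)   [check: −1·320 + 2·212 = 104]
  108 = 1·104 + 4   → row E = row C − 1·row D = (4, 2, −3)   [check: 2·320 − 3·212 = 4]
  104 = 26·4 + 0   → remainder 0, stop. gcd = 4 (last nonzero row E).
So gcd(212, 320) = 4, with Bézout identity 2·320 − 3·212 = 4. Containment (⊇): the Bézout identity exhibits 4 as an element of (212, 320), giving (4) ⊆ (212, 320). Containment (⊆): since 4 | 212 and 4 | 320 (212 = 4·53, 320 = 4·80), every Z-linear combination of 212 and 320 is divisible by 4, so (212, 320) ⊆ (4). Therefore (212, 320) = (4), d = 4.

Final answer: (212, 320) = (4); d = 4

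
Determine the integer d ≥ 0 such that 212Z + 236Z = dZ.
In the PID Z, (a, b) is generated by gcd(a, b). Compute gcd(236, 212) with the extended Euclidean algorithm, tracking rows (r, s, t) with s·236 + t·212 = r:
  row A: (236, 1, 0)   [1·236 + 0·212 = 236]
  row B: (212, 0, 1)   [0·236 + 1·212 = 212]
  236 = 1·212 + 24   → row C = row A − 1·row B = (24, 1, −1)   [check: 1·236 − 1·212 = 24]
  212 = 8·24 + 20   → row D = row B − 8·row C = (20, −8, 9)   [check: −8·236 + 9·212 = 20]
  24 = 1·20 + 4   → row E = row C − 1·row D = (4, 9, −10)   [check: 9·236 − 10·212 = 4]
  20 = 5·4 + 0   → remainder 0, stop. gcd = 4 (last nonzero row E).
So gcd(212, 236) = 4, with Bézout identity 9·236 − 10·212 = 4. Containment (⊇): the Bézout identity exhibits 4 as an element of (212, 236), giving (4) ⊆ (212, 236). Containment (⊆): since 4 | 212 and 4 | 236 (212 = 4·53, 236 = 4·59), every Z-linear combination of 212 and 236 is divisible by 4, so (212, 236) ⊆ (4). Therefore (212, 236) = (4), d = 4.

Final answer: (212, 236) = (4); d = 4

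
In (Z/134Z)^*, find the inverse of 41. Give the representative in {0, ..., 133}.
Apply the extended Euclidean algorithm to (134, 41), tracking rows (r, s, t) with s·134 + t·41 = r. Each division r_prev = q·r_cur + r_new produces the new row as (previous row) − q·(current row):
  row A: (134, 1, 0)   [1·134 + 0·41 = 134]
  row B: (41, 0, 1)   [0·134 + 1·41 = 41]
  134 = 3·41 + 11   → row C = row A − 3·row B = (11, 1, −3)   [check: 1·134 − 3·41 = 11]
  41 = 3·11 + 8   → row D = row B − 3·row C = (8, −3, 10)   [check: −3·134 + 10·41 = 8]
  11 = 1·8 + 3   → row E = row C − 1·row D = (3, 4, −13)   [check: 4·134 − 13·41 = 3]
  8 = 2·3 + 2   → row F = row D − 2·row E = (2, −11, 36)   [check: −11·134 + 36·41 = 2]
  3 = 1·2 + 1   → row G = row E − 1·row F = (1, 15, −49)   [check: 15·134 − 49·41 = 1]
  2 = 2·1 + 0   → remainder 0, stop. gcd = 1 (last nonzero row G).
The gcd is 1, so 41 is invertible mod 134. The last nonzero row gives 15·134 − 49·41 = 1, so t = −49. So 41^(−1) ≡ −49 ≡ 85 (mod 134). Verify: 41 · 85 = 3485 ≡ 1 (mod 134). ✓

Final answer: 41^(−1) ≡ 85 (mod 134)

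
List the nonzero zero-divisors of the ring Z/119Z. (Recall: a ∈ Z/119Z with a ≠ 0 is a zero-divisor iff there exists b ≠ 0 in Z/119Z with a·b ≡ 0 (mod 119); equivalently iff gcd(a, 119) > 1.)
An element a ∈ Z/119Z (with a ≠ 0) is a zero-divisor iff gcd(a, 119) > 1 (because a is a unit precisely when gcd(a, n) = 1, and in Z/nZ every nonzero, non-unit element is a zero-divisor). Scan a = 1, ..., 118 and keep those with gcd(a, 119) > 1:
  gcd(7, 119) = 7, gcd(14, 119) = 7, gcd(17, 119) = 17, gcd(21, 119) = 7, gcd(28, 119) = 7, gcd(34, 119) = 17, gcd(35, 119) = 7, gcd(42, 119) = 7, gcd(49, 119) = 7, gcd(51, 119) = 17, gcd(56, 119) = 7, gcd(63, 119) = 7, gcd(68, 119) = 17, gcd(70, 119) = 7, gcd(77, 119) = 7, gcd(84, 119) = 7, gcd(85, 119) = 17, gcd(91, 119) = 7, gcd(98, 119) = 7, gcd(102, 119) = 17, gcd(105, 119) = 7, gcd(112, 119) = 7.
All other a ∈ {1, ..., 118} have gcd(a, 119) = 1 and are units. So the nonzero zero-divisors are exactly the 22 values of a appearing in this scan.

Final answer: nonzero zero-divisors of Z/119Z = {7, 14, 17, 21, 28, 34, 35, 42, 49, 51, 56, 63, 68, 70, 77, 84, 85, 91, 98, 102, 105, 112}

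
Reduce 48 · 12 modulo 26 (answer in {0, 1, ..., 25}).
Reduce the factors first: 48 ≡ 22 (mod 26), so 48 · 12 ≡ 22 · 12 (mod 26). 22 · 12 = 264. Dividing by 26: 264 = 10·26 + 4. So (48 · 12) mod 26 = 4.

Final answer: 4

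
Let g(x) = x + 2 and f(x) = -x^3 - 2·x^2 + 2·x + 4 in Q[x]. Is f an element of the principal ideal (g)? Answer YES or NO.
YES

In Q[x] the ideal (g) consists of all multiples of g, so f ∈ (g) iff g | f, i.e. iff the remainder of f on division by g is 0. Divide f by g (g is monic, so eliminate the leading term of the running remainder at each step):
  leading term -x^3: subtract (-x^2)·g(x) = -x^3 - 2·x^2, leaving 2·x + 4
  leading term 2·x: subtract (2)·g(x) = 2·x + 4, leaving 0
The remainder is 0, so f(x) = g(x) · h(x) with h(x) = 2 - x^2. Hence g | f, i.e. f ∈ (g).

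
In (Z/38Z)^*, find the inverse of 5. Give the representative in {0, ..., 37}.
5^(−1) ≡ 23 (mod 38)

Apply the extended Euclidean algorithm to (38, 5), tracking rows (r, s, t) with s·38 + t·5 = r. Each division r_prev = q·r_cur + r_new produces the new row as (previous row) − q·(current row):
  row A: (38, 1, 0)   [1·38 + 0·5 = 38]
  row B: (5, 0, 1)   [0·38 + 1·5 = 5]
  38 = 7·5 + 3   → row C = row A − 7·row B = (3, 1, −7)   [check: 1·38 − 7·5 = 3]
  5 = 1·3 + 2   → row D = row B − 1·row C = (2, −1, 8)   [check: −1·38 + 8·5 = 2]
  3 = 1·2 + 1   → row E = row C − 1·row D = (1, 2, −15)   [check: 2·38 − 15·5 = 1]
  2 = 2·1 + 0   → remainder 0, stop. gcd = 1 (last nonzero row E).
The gcd is 1, so 5 is invertible mod 38. The last nonzero row gives 2·38 − 15·5 = 1, so t = −15. So 5^(−1) ≡ −15 ≡ 23 (mod 38). Verify: 5 · 23 = 115 ≡ 1 (mod 38). ✓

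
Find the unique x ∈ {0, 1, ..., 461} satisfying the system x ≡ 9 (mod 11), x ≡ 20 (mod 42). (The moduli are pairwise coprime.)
The moduli 11, 42 are pairwise coprime, so by the CRT there is a unique solution mod 11·42 = 462.
Solve by successive substitution. Start with x ≡ 9 (mod 11).
  Combine with x ≡ 20 (mod 42): write x = 9 + 11·t and require 9 + 11·t ≡ 20 (mod 42), i.e. 11·t ≡ 20 − 9 ≡ 11 (mod 42). Since 11^(−1) ≡ 23 (mod 42), t ≡ 23·11 ≡ 1 (mod 42). So x ≡ 9 + 11·1 = 20 (mod 462).
Unique solution in [0, 462): x = 20.

Final answer: x ≡ 20 (mod 462); the representative in [0, 462) is 20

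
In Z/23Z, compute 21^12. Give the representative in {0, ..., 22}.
Use repeated squaring. Binary(12) = 1100. Walk through the bits of the exponent 12 left-to-right: at each bit after the leading one, square the running value, then multiply by 21 if the bit is 1 (always reducing mod 23):
  bit 1 = 1 (leading): start with 21.
  bit 2 = 1: square 21^2 = 441 ≡ 4; bit is 1, so multiply 4·21 = 84 ≡ 15 (mod 23).
  bit 3 = 0: square 15^2 = 225 ≡ 18 (mod 23).
  bit 4 = 0: square 18^2 = 324 ≡ 2 (mod 23).
Final value: 21^12 ≡ 2 (mod 23).

Final answer: 2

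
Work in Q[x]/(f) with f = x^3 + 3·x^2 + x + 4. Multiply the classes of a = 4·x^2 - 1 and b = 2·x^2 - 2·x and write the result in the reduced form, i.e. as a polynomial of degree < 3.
a · b ≡ 86·x^2 + 2·x + 128 (mod f(x))

First multiply in Q[x] without reducing: a · b = 8·x^4 - 8·x^3 - 2·x^2 + 2·x. Now divide by f(x) = x^3 + 3·x^2 + x + 4, eliminating the leading term at each step:
  leading term 8·x^4: subtract (8·x)·f(x) = 8·x^4 + 24·x^3 + 8·x^2 + 32·x, leaving -32·x^3 - 10·x^2 - 30·x
  leading term -32·x^3: subtract (-32)·f(x) = -32·x^3 - 96·x^2 - 32·x - 128, leaving 86·x^2 + 2·x + 128
The degree is now < 3, so this is the remainder. Hence a · b ≡ 86·x^2 + 2·x + 128 in Q[x]/(f).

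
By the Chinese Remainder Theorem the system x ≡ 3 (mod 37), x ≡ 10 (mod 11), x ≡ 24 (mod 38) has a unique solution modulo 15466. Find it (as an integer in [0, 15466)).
x ≡ 4850 (mod 15466); the representative in [0, 15466) is 4850

The moduli 37, 11, 38 are pairwise coprime, so by the CRT there is a unique solution mod 37·11·38 = 15466.
Solve by successive substitution. Start with x ≡ 3 (mod 37).
  Combine with x ≡ 10 (mod 11): write x = 3 + 37·t and require 3 + 37·t ≡ 10 (mod 11), i.e. 37·t ≡ 10 − 3 ≡ 7 (mod 11). Since 37^(−1) ≡ 3 (mod 11) (37 ≡ 4 (mod 11)), t ≡ 3·7 ≡ 10 (mod 11). So x ≡ 3 + 37·10 = 373 (mod 407).
  Combine with x ≡ 24 (mod 38): write x = 373 + 407·t and require 373 + 407·t ≡ 24 (mod 38), i.e. 407·t ≡ 24 − 373 ≡ 31 (mod 38). Since 407^(−1) ≡ 31 (mod 38) (407 ≡ 27 (mod 38)), t ≡ 31·31 ≡ 11 (mod 38). So x ≡ 373 + 407·11 = 4850 (mod 15466).
Unique solution in [0, 15466): x = 4850.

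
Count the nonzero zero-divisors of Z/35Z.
In Z/35Z each nonzero element is either a unit (gcd with 35 is 1) or a zero-divisor (gcd > 1). The number of units is φ(35): factorise 35 = 5 · 7, so φ(35) = (5 − 1) · (7 − 1) = 4 · 6 = 24. The nonzero elements number 35 − 1 = 34. Hence the nonzero zero-divisors number 34 − 24 = 10.

Final answer: Z/35Z has 10 nonzero zero-divisors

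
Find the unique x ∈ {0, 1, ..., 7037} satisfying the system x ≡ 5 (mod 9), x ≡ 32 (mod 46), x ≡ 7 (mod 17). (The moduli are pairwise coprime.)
x ≡ 4172 (mod 7038); the representative in [0, 7038) is 4172

The moduli 9, 46, 17 are pairwise coprime, so by the CRT there is a unique solution mod 9·46·17 = 7038.
Solve by successive substitution. Start with x ≡ 5 (mod 9).
  Combine with x ≡ 32 (mod 46): write x = 5 + 9·t and require 5 + 9·t ≡ 32 (mod 46), i.e. 9·t ≡ 32 − 5 ≡ 27 (mod 46). Since 9^(−1) ≡ 41 (mod 46), t ≡ 41·27 ≡ 3 (mod 46). So x ≡ 5 + 9·3 = 32 (mod 414).
  Combine with x ≡ 7 (mod 17): write x = 32 + 414·t and require 32 + 414·t ≡ 7 (mod 17), i.e. 414·t ≡ 7 − 32 ≡ 9 (mod 17). Since 414^(−1) ≡ 3 (mod 17) (414 ≡ 6 (mod 17)), t ≡ 3·9 ≡ 10 (mod 17). So x ≡ 32 + 414·10 = 4172 (mod 7038).
Unique solution in [0, 7038): x = 4172.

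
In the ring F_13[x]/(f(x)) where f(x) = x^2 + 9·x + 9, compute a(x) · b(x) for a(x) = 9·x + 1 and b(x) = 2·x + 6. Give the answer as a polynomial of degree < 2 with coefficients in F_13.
a · b ≡ 11·x (mod f(x))

Multiply as integer polynomials: a · b = 18·x^2 + 56·x + 6. Reducing coefficients mod 13: a · b ≡ 5·x^2 + 4·x + 6. Now divide by f(x) = x^2 + 9·x + 9 in F_13[x], eliminating the leading term at each step:
  leading term 5·x^2: subtract (5)·f(x) = 5·x^2 + 6·x + 6, leaving 11·x (coefficients mod 13)
The degree is now < 2, so this is the remainder. Hence a · b ≡ 11·x in F_13[x]/(f).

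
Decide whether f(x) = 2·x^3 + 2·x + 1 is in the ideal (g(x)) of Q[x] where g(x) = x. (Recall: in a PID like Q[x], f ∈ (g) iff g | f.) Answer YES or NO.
NO

In Q[x] the ideal (g) consists of all multiples of g, so f ∈ (g) iff g | f, i.e. iff the remainder of f on division by g is 0. Divide f by g (g is monic, so eliminate the leading term of the running remainder at each step):
  leading term 2·x^3: subtract (2·x^2)·g(x) = 2·x^3, leaving 2·x + 1
  leading term 2·x: subtract (2)·g(x) = 2·x, leaving 1
The remainder r(x) = 1 ≠ 0 (and deg r < deg g), so g ∤ f, i.e. f ∉ (g).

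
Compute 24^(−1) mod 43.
Apply the extended Euclidean algorithm to (43, 24), tracking rows (r, s, t) with s·43 + t·24 = r. Each division r_prev = q·r_cur + r_new produces the new row as (previous row) − q·(current row):
  row A: (43, 1, 0)   [1·43 + 0·24 = 43]
  row B: (24, 0, 1)   [0·43 + 1·24 = 24]
  43 = 1·24 + 19   → row C = row A − 1·row B = (19, 1, −1)   [check: 1·43 − 1·24 = 19]
  24 = 1·19 + 5   → row D = row B − 1·row C = (5, −1, 2)   [check: −1·43 + 2·24 = 5]
  19 = 3·5 + 4   → row E = row C − 3·row D = (4, 4, −7)   [check: 4·43 − 7·24 = 4]
  5 = 1·4 + 1   → row F = row D − 1·row E = (1, −5, 9)   [check: −5·43 + 9·24 = 1]
  4 = 4·1 + 0   → remainder 0, stop. gcd = 1 (last nonzero row F).
The gcd is 1, so 24 is invertible mod 43. The last nonzero row gives −5·43 + 9·24 = 1, so t = 9. So 24^(−1) ≡ 9 (mod 43). Verify: 24 · 9 = 216 ≡ 1 (mod 43). ✓

Final answer: 24^(−1) ≡ 9 (mod 43)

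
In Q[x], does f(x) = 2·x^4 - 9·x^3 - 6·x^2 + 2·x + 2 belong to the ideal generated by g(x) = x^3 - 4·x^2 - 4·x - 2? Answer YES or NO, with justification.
In Q[x] the ideal (g) consists of all multiples of g, so f ∈ (g) iff g | f, i.e. iff the remainder of f on division by g is 0. Divide f by g (g is monic, so eliminate the leading term of the running remainder at each step):
  leading term 2·x^4: subtract (2·x)·g(x) = 2·x^4 - 8·x^3 - 8·x^2 - 4·x, leaving -x^3 + 2·x^2 + 6·x + 2
  leading term -x^3: subtract (-1)·g(x) = -x^3 + 4·x^2 + 4·x + 2, leaving -2·x^2 + 2·x
The remainder r(x) = -2·x^2 + 2·x ≠ 0 (and deg r < deg g), so g ∤ f, i.e. f ∉ (g).

Final answer: NO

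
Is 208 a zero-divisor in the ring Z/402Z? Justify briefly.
YES

gcd(208, 402) = 2 > 1, so 208 is not a unit in Z/402Z. In Z/nZ every nonzero non-unit is a zero-divisor: explicitly, take b = 402/gcd = 201 ≠ 0 (mod 402); then 208·201 = 41808 = 104·402, i.e. 208·201 ≡ 0 (mod 402). So 208 is a zero-divisor.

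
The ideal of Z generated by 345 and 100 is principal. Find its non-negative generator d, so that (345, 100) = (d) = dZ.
In the PID Z, (a, b) is generated by gcd(a, b). Compute gcd(345, 100) with the extended Euclidean algorithm, tracking rows (r, s, t) with s·345 + t·100 = r:
  row A: (345, 1, 0)   [1·345 + 0·100 = 345]
  row B: (100, 0, 1)   [0·345 + 1·100 = 100]
  345 = 3·100 + 45   → row C = row A − 3·row B = (45, 1, −3)   [check: 1·345 − 3·100 = 45]
  100 = 2·45 + 10   → row D = row B − 2·row C = (10, −2, 7)   [check: −2·345 + 7·100 = 10]
  45 = 4·10 + 5   → row E = row C − 4·row D = (5, 9, −31)   [check: 9·345 − 31·100 = 5]
  10 = 2·5 + 0   → remainder 0, stop. gcd = 5 (last nonzero row E).
So gcd(345, 100) = 5, with Bézout identity 9·345 − 31·100 = 5. Containment (⊇): the Bézout identity exhibits 5 as an element of (345, 100), giving (5) ⊆ (345, 100). Containment (⊆): since 5 | 345 and 5 | 100 (345 = 5·69, 100 = 5·20), every Z-linear combination of 345 and 100 is divisible by 5, so (345, 100) ⊆ (5). Therefore (345, 100) = (5), d = 5.

Final answer: (345, 100) = (5); d = 5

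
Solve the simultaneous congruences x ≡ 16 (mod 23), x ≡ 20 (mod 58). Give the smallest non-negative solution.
x ≡ 890 (mod 1334); the representative in [0, 1334) is 890

The moduli 23, 58 are pairwise coprime, so by the CRT there is a unique solution mod 23·58 = 1334.
Solve by successive substitution. Start with x ≡ 16 (mod 23).
  Combine with x ≡ 20 (mod 58): write x = 16 + 23·t and require 16 + 23·t ≡ 20 (mod 58), i.e. 23·t ≡ 20 − 16 ≡ 4 (mod 58). Since 23^(−1) ≡ 53 (mod 58), t ≡ 53·4 ≡ 38 (mod 58). So x ≡ 16 + 23·38 = 890 (mod 1334).
Unique solution in [0, 1334): x = 890.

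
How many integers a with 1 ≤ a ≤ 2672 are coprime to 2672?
1328

The number of a ∈ {1, ..., 2672} with gcd(a, 2672) = 1 is by definition Euler's totient φ(2672). φ is multiplicative, with φ(p^e) = p^e − p^(e−1). Factorise 2672 = 2^4 · 167. Then
  φ(2672) = (2^4 − 2^3) · (167 − 1) = 8 · 166 = 1328.
So there are 1328 such integers.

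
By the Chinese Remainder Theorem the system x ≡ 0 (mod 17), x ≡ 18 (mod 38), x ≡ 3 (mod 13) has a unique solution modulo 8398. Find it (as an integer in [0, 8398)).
x ≡ 4046 (mod 8398); the representative in [0, 8398) is 4046

The moduli 17, 38, 13 are pairwise coprime, so by the CRT there is a unique solution mod 17·38·13 = 8398.
Solve by successive substitution. Start with x ≡ 0 (mod 17).
  Combine with x ≡ 18 (mod 38): write x = 17·t and require 17·t ≡ 18 (mod 38). Since 17^(−1) ≡ 9 (mod 38), t ≡ 9·18 ≡ 10 (mod 38). So x ≡ 17·10 = 170 (mod 646).
  Combine with x ≡ 3 (mod 13): write x = 170 + 646·t and require 170 + 646·t ≡ 3 (mod 13), i.e. 646·t ≡ 3 − 170 ≡ 2 (mod 13). Since 646^(−1) ≡ 3 (mod 13) (646 ≡ 9 (mod 13)), t ≡ 3·2 ≡ 6 (mod 13). So x ≡ 170 + 646·6 = 4046 (mod 8398).
Unique solution in [0, 8398): x = 4046.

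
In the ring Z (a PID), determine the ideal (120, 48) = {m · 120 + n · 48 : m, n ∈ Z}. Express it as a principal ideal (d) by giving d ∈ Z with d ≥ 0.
(120, 48) = (24); d = 24

In the PID Z, (a, b) is generated by gcd(a, b). Compute gcd(120, 48) with the extended Euclidean algorithm, tracking rows (r, s, t) with s·120 + t·48 = r:
  row A: (120, 1, 0)   [1·120 + 0·48 = 120]
  row B: (48, 0, 1)   [0·120 + 1·48 = 48]
  120 = 2·48 + 24   → row C = row A − 2·row B = (24, 1, −2)   [check: 1·120 − 2·48 = 24]
  48 = 2·24 + 0   → remainder 0, stop. gcd = 24 (last nonzero row C).
So gcd(120, 48) = 24, with Bézout identity 1·120 − 2·48 = 24. Containment (⊇): the Bézout identity exhibits 24 as an element of (120, 48), giving (24) ⊆ (120, 48). Containment (⊆): since 24 | 120 and 24 | 48 (120 = 24·5, 48 = 24·2), every Z-linear combination of 120 and 48 is divisible by 24, so (120, 48) ⊆ (24). Therefore (120, 48) = (24), d = 24.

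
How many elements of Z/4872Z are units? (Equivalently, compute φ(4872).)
An element a ∈ Z/4872Z is a unit iff gcd(a, 4872) = 1, so the number of units is φ(4872). φ is multiplicative, with φ(p^e) = p^e − p^(e−1). Factorise 4872 = 2^3 · 3 · 7 · 29. Then
  φ(4872) = (2^3 − 2^2) · (3 − 1) · (7 − 1) · (29 − 1) = 4 · 2 · 6 · 28 = 1344.

Final answer: Z/4872Z has φ(4872) = 1344 units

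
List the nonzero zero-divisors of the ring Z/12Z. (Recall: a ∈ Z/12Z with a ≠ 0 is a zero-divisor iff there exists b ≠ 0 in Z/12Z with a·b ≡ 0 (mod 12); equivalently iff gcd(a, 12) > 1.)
An element a ∈ Z/12Z (with a ≠ 0) is a zero-divisor iff gcd(a, 12) > 1 (because a is a unit precisely when gcd(a, n) = 1, and in Z/nZ every nonzero, non-unit element is a zero-divisor). Scan a = 1, ..., 11 and keep those with gcd(a, 12) > 1:
  gcd(2, 12) = 2, gcd(3, 12) = 3, gcd(4, 12) = 4, gcd(6, 12) = 6, gcd(8, 12) = 4, gcd(9, 12) = 3, gcd(10, 12) = 2.
All other a ∈ {1, ..., 11} have gcd(a, 12) = 1 and are units. So the nonzero zero-divisors are exactly the 7 values of a appearing in this scan.

Final answer: nonzero zero-divisors of Z/12Z = {2, 3, 4, 6, 8, 9, 10}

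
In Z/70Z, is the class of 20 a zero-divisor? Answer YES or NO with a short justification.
YES

gcd(20, 70) = 10 > 1, so 20 is not a unit in Z/70Z. In Z/nZ every nonzero non-unit is a zero-divisor: explicitly, take b = 70/gcd = 7 ≠ 0 (mod 70); then 20·7 = 140 = 2·70, i.e. 20·7 ≡ 0 (mod 70). So 20 is a zero-divisor.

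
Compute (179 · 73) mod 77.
54

Reduce the factors first: 179 ≡ 25 (mod 77), so 179 · 73 ≡ 25 · 73 (mod 77). 25 · 73 = 1825. Dividing by 77: 1825 = 23·77 + 54. So (179 · 73) mod 77 = 54.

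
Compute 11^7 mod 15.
Use repeated squaring. Binary(7) = 111. Walk through the bits of the exponent 7 left-to-right: at each bit after the leading one, square the running value, then multiply by 11 if the bit is 1 (always reducing mod 15):
  bit 1 = 1 (leading): start with 11.
  bit 2 = 1: square 11^2 = 121 ≡ 1; bit is 1, so multiply 1·11 = 11 (mod 15).
  bit 3 = 1: square 11^2 = 121 ≡ 1; bit is 1, so multiply 1·11 = 11 (mod 15).
Final value: 11^7 ≡ 11 (mod 15).

Final answer: 11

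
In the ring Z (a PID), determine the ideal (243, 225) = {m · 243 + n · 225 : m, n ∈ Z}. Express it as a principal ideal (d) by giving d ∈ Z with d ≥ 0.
(243, 225) = (9); d = 9

In the PID Z, (a, b) is generated by gcd(a, b). Compute gcd(243, 225) with the extended Euclidean algorithm, tracking rows (r, s, t) with s·243 + t·225 = r:
  row A: (243, 1, 0)   [1·243 + 0·225 = 243]
  row B: (225, 0, 1)   [0·243 + 1·225 = 225]
  243 = 1·225 + 18   → row C = row A − 1·row B = (18, 1, −1)   [check: 1·243 − 1·225 = 18]
  225 = 12·18 + 9   → row D = row B − 12·row C = (9, −12, 13)   [check: −12·243 + 13·225 = 9]
  18 = 2·9 + 0   → remainder 0, stop. gcd = 9 (last nonzero row D).
So gcd(243, 225) = 9, with Bézout identity −12·243 + 13·225 = 9. Containment (⊇): the Bézout identity exhibits 9 as an element of (243, 225), giving (9) ⊆ (243, 225). Containment (⊆): since 9 | 243 and 9 | 225 (243 = 9·27, 225 = 9·25), every Z-linear combination of 243 and 225 is divisible by 9, so (243, 225) ⊆ (9). Therefore (243, 225) = (9), d = 9.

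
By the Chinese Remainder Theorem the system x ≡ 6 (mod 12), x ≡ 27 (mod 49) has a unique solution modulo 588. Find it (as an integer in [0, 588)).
x ≡ 174 (mod 588); the representative in [0, 588) is 174

The moduli 12, 49 are pairwise coprime, so by the CRT there is a unique solution mod 12·49 = 588.
Solve by successive substitution. Start with x ≡ 6 (mod 12).
  Combine with x ≡ 27 (mod 49): write x = 6 + 12·t and require 6 + 12·t ≡ 27 (mod 49), i.e. 12·t ≡ 27 − 6 ≡ 21 (mod 49). Since 12^(−1) ≡ 45 (mod 49), t ≡ 45·21 ≡ 14 (mod 49). So x ≡ 6 + 12·14 = 174 (mod 588).
Unique solution in [0, 588): x = 174.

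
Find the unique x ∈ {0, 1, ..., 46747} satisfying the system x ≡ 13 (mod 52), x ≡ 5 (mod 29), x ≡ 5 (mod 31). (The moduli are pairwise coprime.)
The moduli 52, 29, 31 are pairwise coprime, so by the CRT there is a unique solution mod 52·29·31 = 46748.
Solve by successive substitution. Start with x ≡ 13 (mod 52).
  Combine with x ≡ 5 (mod 29): write x = 13 + 52·t and require 13 + 52·t ≡ 5 (mod 29), i.e. 52·t ≡ 5 − 13 ≡ 21 (mod 29). Since 52^(−1) ≡ 24 (mod 29) (52 ≡ 23 (mod 29)), t ≡ 24·21 ≡ 11 (mod 29). So x ≡ 13 + 52·11 = 585 (mod 1508).
  Combine with x ≡ 5 (mod 31): write x = 585 + 1508·t and require 585 + 1508·t ≡ 5 (mod 31), i.e. 1508·t ≡ 5 − 585 ≡ 9 (mod 31). Since 1508^(−1) ≡ 14 (mod 31) (1508 ≡ 20 (mod 31)), t ≡ 14·9 ≡ 2 (mod 31). So x ≡ 585 + 1508·2 = 3601 (mod 46748).
Unique solution in [0, 46748): x = 3601.

Final answer: x ≡ 3601 (mod 46748); the representative in [0, 46748) is 3601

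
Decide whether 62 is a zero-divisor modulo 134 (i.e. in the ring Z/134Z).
YES

gcd(62, 134) = 2 > 1, so 62 is not a unit in Z/134Z. In Z/nZ every nonzero non-unit is a zero-divisor: explicitly, take b = 134/gcd = 67 ≠ 0 (mod 134); then 62·67 = 4154 = 31·134, i.e. 62·67 ≡ 0 (mod 134). So 62 is a zero-divisor.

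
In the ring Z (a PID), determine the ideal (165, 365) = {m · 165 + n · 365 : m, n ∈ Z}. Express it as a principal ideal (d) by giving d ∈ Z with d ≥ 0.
(165, 365) = (5); d = 5

In the PID Z, (a, b) is generated by gcd(a, b). Compute gcd(365, 165) with the extended Euclidean algorithm, tracking rows (r, s, t) with s·365 + t·165 = r:
  row A: (365, 1, 0)   [1·365 + 0·165 = 365]
  row B: (165, 0, 1)   [0·365 + 1·165 = 165]
  365 = 2·165 + 35   → row C = row A − 2·row B = (35, 1, −2)   [check: 1·365 − 2·165 = 35]
  165 = 4·35 + 25   → row D = row B − 4·row C = (25, −4, 9)   [check: −4·365 + 9·165 = 25]
  35 = 1·25 + 10   → row E = row C − 1·row D = (10, 5, −11)   [check: 5·365 − 11·165 = 10]
  25 = 2·10 + 5   → row F = row D − 2·row E = (5, −14, 31)   [check: −14·365 + 31·165 = 5]
  10 = 2·5 + 0   → remainder 0, stop. gcd = 5 (last nonzero row F).
So gcd(165, 365) = 5, with Bézout identity −14·365 + 31·165 = 5. Containment (⊇): the Bézout identity exhibits 5 as an element of (165, 365), giving (5) ⊆ (165, 365). Containment (⊆): since 5 | 165 and 5 | 365 (165 = 5·33, 365 = 5·73), every Z-linear combination of 165 and 365 is divisible by 5, so (165, 365) ⊆ (5). Therefore (165, 365) = (5), d = 5.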